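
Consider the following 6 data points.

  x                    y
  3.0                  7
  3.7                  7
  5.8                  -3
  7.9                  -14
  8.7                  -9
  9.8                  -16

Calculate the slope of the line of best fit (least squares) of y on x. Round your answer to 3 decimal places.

-3.519

n = 6, Σx = 38.9, Σy = -28, Σxy = -316.2, Σx² = 290.47
Sxx = Σx² − (Σx)²/n = 290.47 − 252.201667 = 38.268333
Sxy = Σxy − (Σx)(Σy)/n = -316.2 − (-181.533333) = -134.666667
b = Sxy/Sxx = -134.666667/38.268333 = -3.519010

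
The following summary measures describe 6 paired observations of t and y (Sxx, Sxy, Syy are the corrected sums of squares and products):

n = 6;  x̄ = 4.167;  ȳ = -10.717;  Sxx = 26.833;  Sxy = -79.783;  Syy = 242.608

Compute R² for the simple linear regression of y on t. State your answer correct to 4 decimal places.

R² = Sxy²/(Sxx·Syy) = (-79.783)²/(26.833·242.608) = 0.977792

0.9778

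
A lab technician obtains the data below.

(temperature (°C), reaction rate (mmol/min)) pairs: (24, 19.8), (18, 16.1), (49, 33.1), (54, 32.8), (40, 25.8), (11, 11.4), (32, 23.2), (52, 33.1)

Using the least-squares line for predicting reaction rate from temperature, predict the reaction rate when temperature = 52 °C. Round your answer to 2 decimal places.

33.01

n = 8, Σx = 280, Σy = 195.3, Σxy = 7779.1, Σx² = 11666
Sxx = Σx² − (Σx)²/n = 11666 − 9800 = 1866
Sxy = Σxy − (Σx)(Σy)/n = 7779.1 − 6835.5 = 943.6
b = Sxy/Sxx = 943.6/1866 = 0.505681
a = ȳ − b·x̄ = 24.4125 − 0.505681·35 = 6.713679
ŷ(52) = a + b·52 = 6.713679 + 0.505681·52 = 33.009070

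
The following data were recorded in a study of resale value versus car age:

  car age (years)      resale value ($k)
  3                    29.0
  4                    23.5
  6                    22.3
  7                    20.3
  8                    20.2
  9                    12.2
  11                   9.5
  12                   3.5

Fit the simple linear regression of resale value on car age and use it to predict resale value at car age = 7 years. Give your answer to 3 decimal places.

n = 8, Σx = 60, Σy = 140.5, Σxy = 874.8, Σx² = 520
Sxx = Σx² − (Σx)²/n = 520 − 450 = 70
Sxy = Σxy − (Σx)(Σy)/n = 874.8 − 1053.75 = -178.95
b = Sxy/Sxx = -178.95/70 = -2.556429
a = ȳ − b·x̄ = 17.5625 − (-2.556429)·7.5 = 36.735714
ŷ(7) = a + b·7 = 36.735714 + (-2.556429)·7 = 18.840714

18.841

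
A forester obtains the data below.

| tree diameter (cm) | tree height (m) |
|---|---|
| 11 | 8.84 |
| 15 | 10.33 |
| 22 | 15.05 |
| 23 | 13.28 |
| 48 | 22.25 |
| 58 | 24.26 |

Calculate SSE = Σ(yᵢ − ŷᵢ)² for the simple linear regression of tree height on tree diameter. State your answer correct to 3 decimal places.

n = 6, Σx = 177, Σy = 94.01, Σxy = 3363.81, Σx² = 7027, Σy² = 1671.3255
Sxx = Σx² − (Σx)²/n = 7027 − 5221.5 = 1805.5
Sxy = Σxy − (Σx)(Σy)/n = 3363.81 − 2773.295 = 590.515
Syy = Σy² − (Σy)²/n = 1671.3255 − 1472.980017 = 198.345483
b = Sxy/Sxx = 590.515/1805.5 = 0.327065
SSE = Syy − b·Sxy = 198.345483 − 0.327065·590.515 = 5.208975

5.209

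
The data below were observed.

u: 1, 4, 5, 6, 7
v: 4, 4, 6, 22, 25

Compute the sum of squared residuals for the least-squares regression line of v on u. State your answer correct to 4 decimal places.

n = 5, Σx = 23, Σy = 61, Σxy = 357, Σx² = 127, Σy² = 1177
Sxx = Σx² − (Σx)²/n = 127 − 105.8 = 21.2
Sxy = Σxy − (Σx)(Σy)/n = 357 − 280.6 = 76.4
Syy = Σy² − (Σy)²/n = 1177 − 744.2 = 432.8
b = Sxy/Sxx = 76.4/21.2 = 3.603774
SSE = Syy − b·Sxy = 432.8 − 3.603774·76.4 = 157.471698

157.4717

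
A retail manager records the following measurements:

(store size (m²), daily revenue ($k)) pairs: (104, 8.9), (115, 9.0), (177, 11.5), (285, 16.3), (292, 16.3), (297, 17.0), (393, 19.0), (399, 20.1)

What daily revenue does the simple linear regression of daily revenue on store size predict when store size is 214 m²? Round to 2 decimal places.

n = 8, Σx = 2062, Σy = 118.1, Σxy = 33937.1, Σx² = 623718
Sxx = Σx² − (Σx)²/n = 623718 − 531480.5 = 92237.5
Sxy = Σxy − (Σx)(Σy)/n = 33937.1 − 30440.275 = 3496.825
b = Sxy/Sxx = 3496.825/92237.5 = 0.037911
a = ȳ − b·x̄ = 14.7625 − 0.037911·257.75 = 4.990914
ŷ(214) = a + b·214 = 4.990914 + 0.037911·214 = 13.103889

13.10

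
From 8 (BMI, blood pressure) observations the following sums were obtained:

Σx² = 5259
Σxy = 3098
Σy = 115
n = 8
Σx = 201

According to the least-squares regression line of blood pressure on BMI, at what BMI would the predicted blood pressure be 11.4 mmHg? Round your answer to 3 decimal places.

22.146

Sxx = Σx² − (Σx)²/n = 5259 − 5050.125 = 208.875
Sxy = Σxy − (Σx)(Σy)/n = 3098 − 2889.375 = 208.625
b = Sxy/Sxx = 208.625/208.875 = 0.998803
a = ȳ − b·x̄ = 14.375 − 0.998803·25.125 = -10.719928
Set a + b·x = 11.4: x = (11.4 − (-10.719928)) / 0.998803 = 22.146435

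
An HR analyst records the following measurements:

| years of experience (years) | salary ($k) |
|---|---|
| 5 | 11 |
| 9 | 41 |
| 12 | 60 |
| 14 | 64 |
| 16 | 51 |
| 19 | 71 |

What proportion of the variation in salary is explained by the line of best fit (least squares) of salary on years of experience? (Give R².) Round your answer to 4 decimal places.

n = 6, Σx = 75, Σy = 298, Σxy = 4205, Σx² = 1063, Σy² = 17140
Sxx = Σx² − (Σx)²/n = 1063 − 937.5 = 125.5
Sxy = Σxy − (Σx)(Σy)/n = 4205 − 3725 = 480
Syy = Σy² − (Σy)²/n = 17140 − 14800.666667 = 2339.333333
R² = Sxy²/(Sxx·Syy) = (480)²/(125.5·2339.333333) = 0.784778

0.7848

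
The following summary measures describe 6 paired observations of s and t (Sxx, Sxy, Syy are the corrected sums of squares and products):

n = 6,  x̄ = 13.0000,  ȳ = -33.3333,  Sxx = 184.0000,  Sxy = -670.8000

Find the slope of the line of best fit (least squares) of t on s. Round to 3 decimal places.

b = Sxy/Sxx = -670.8/184 = -3.645652

-3.646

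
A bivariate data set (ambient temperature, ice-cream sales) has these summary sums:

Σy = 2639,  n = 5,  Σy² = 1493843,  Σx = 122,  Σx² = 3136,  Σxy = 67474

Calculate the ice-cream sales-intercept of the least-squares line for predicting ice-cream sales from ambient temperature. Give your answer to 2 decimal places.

55.37

Sxx = Σx² − (Σx)²/n = 3136 − 2976.8 = 159.2
Sxy = Σxy − (Σx)(Σy)/n = 67474 − 64391.6 = 3082.4
b = Sxy/Sxx = 3082.4/159.2 = 19.361809
a = ȳ − b·x̄ = 527.8 − 19.361809·24.4 = 55.371859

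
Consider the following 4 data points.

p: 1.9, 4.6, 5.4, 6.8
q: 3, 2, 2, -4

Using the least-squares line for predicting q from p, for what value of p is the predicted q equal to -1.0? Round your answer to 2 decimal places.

6.11

n = 4, Σx = 18.7, Σy = 3, Σxy = -1.5, Σx² = 100.17
Sxx = Σx² − (Σx)²/n = 100.17 − 87.4225 = 12.7475
Sxy = Σxy − (Σx)(Σy)/n = -1.5 − 14.025 = -15.525
b = Sxy/Sxx = -15.525/12.7475 = -1.217886
a = ȳ − b·x̄ = 0.75 − (-1.217886)·4.675 = 6.443616
Set a + b·x = -1.0: x = (-1.0 − 6.443616) / (-1.217886) = 6.111916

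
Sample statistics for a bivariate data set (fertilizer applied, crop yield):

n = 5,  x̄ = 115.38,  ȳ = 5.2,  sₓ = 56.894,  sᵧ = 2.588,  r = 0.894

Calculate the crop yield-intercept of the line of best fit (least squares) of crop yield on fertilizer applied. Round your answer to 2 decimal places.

0.51

b = r · sᵧ/sₓ = 0.894 · 2.588/56.894 = 0.040666
a = ȳ − b·x̄ = 5.2 − 0.040666·115.38 = 0.507915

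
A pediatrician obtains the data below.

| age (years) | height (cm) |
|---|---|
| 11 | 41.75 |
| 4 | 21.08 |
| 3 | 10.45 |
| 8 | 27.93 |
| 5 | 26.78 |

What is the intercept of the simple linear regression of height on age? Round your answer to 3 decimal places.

n = 5, Σx = 31, Σy = 127.99, Σxy = 932.26, Σx² = 235
Sxx = Σx² − (Σx)²/n = 235 − 192.2 = 42.8
Sxy = Σxy − (Σx)(Σy)/n = 932.26 − 793.538 = 138.722
b = Sxy/Sxx = 138.722/42.8 = 3.241168
a = ȳ − b·x̄ = 25.598 − 3.241168·6.2 = 5.502757

5.503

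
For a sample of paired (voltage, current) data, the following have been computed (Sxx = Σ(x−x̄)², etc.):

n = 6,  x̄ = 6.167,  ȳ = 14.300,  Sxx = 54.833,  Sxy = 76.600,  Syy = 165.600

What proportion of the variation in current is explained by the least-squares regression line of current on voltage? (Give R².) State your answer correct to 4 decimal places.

0.6462

R² = Sxy²/(Sxx·Syy) = (76.6)²/(54.833·165.6) = 0.646183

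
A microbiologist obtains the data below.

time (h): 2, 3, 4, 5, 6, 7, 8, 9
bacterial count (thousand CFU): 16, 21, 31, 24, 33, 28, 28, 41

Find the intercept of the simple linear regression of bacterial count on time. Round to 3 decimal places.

n = 8, Σx = 44, Σy = 222, Σxy = 1326, Σx² = 284
Sxx = Σx² − (Σx)²/n = 284 − 242 = 42
Sxy = Σxy − (Σx)(Σy)/n = 1326 − 1221 = 105
b = Sxy/Sxx = 105/42 = 2.5
a = ȳ − b·x̄ = 27.75 − 2.5·5.5 = 14

14.000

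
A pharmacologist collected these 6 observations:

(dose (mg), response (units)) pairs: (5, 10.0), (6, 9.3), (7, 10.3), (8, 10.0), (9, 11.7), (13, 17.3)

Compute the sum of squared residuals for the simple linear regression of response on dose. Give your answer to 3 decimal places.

5.821

n = 6, Σx = 48, Σy = 68.6, Σxy = 588.1, Σx² = 424, Σy² = 828.76
Sxx = Σx² − (Σx)²/n = 424 − 384 = 40
Sxy = Σxy − (Σx)(Σy)/n = 588.1 − 548.8 = 39.3
Syy = Σy² − (Σy)²/n = 828.76 − 784.326667 = 44.433333
b = Sxy/Sxx = 39.3/40 = 0.9825
SSE = Syy − b·Sxy = 44.433333 − 0.9825·39.3 = 5.821083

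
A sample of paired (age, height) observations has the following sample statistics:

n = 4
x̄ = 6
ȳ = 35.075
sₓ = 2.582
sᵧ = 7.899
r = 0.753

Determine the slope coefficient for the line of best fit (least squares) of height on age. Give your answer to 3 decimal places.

b = r · sᵧ/sₓ = 0.753 · 7.899/2.582 = 2.303620

2.304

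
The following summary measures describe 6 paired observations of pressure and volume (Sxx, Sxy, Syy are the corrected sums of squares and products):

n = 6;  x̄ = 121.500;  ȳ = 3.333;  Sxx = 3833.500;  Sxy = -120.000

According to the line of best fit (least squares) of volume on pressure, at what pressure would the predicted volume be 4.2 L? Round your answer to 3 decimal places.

93.803

b = Sxy/Sxx = -120/3833.5 = -0.031303
a = ȳ − b·x̄ = 3.333 − (-0.031303)·121.5 = 7.136313
Set a + b·x = 4.2: x = (4.2 − 7.136313) / (-0.031303) = 93.802963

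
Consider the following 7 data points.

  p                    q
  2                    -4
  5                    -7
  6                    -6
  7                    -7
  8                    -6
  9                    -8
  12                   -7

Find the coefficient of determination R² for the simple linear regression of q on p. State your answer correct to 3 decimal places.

0.496

n = 7, Σx = 49, Σy = -45, Σxy = -332, Σx² = 403, Σy² = 299
Sxx = Σx² − (Σx)²/n = 403 − 343 = 60
Sxy = Σxy − (Σx)(Σy)/n = -332 − (-315) = -17
Syy = Σy² − (Σy)²/n = 299 − 289.285714 = 9.714286
R² = Sxy²/(Sxx·Syy) = (-17)²/(60·9.714286) = 0.495833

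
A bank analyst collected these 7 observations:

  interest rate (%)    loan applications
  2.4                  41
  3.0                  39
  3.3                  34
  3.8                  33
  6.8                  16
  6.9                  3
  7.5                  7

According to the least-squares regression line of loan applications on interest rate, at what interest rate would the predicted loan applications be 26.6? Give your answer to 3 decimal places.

n = 7, Σx = 33.7, Σy = 173, Σxy = 635, Σx² = 190.19
Sxx = Σx² − (Σx)²/n = 190.19 − 162.241429 = 27.948571
Sxy = Σxy − (Σx)(Σy)/n = 635 − 832.871429 = -197.871429
b = Sxy/Sxx = -197.871429/27.948571 = -7.079841
a = ȳ − b·x̄ = 24.714286 − (-7.079841)·4.814286 = 58.798661
Set a + b·x = 26.6: x = (26.6 − 58.798661) / (-7.079841) = 4.547936

4.548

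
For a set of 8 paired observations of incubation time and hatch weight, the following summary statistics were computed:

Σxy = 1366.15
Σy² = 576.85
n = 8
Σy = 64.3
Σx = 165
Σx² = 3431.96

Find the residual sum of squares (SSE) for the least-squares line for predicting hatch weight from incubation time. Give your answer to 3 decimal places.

4.655

Sxx = Σx² − (Σx)²/n = 3431.96 − 3403.125 = 28.835
Sxy = Σxy − (Σx)(Σy)/n = 1366.15 − 1326.1875 = 39.9625
Syy = Σy² − (Σy)²/n = 576.85 − 516.81125 = 60.03875
b = Sxy/Sxx = 39.9625/28.835 = 1.385903
SSE = Syy − b·Sxy = 60.03875 − 1.385903·39.9625 = 4.654619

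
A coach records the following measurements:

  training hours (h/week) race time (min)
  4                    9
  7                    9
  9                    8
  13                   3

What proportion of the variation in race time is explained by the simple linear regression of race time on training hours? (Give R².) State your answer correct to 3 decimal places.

0.809

n = 4, Σx = 33, Σy = 29, Σxy = 210, Σx² = 315, Σy² = 235
Sxx = Σx² − (Σx)²/n = 315 − 272.25 = 42.75
Sxy = Σxy − (Σx)(Σy)/n = 210 − 239.25 = -29.25
Syy = Σy² − (Σy)²/n = 235 − 210.25 = 24.75
R² = Sxy²/(Sxx·Syy) = (-29.25)²/(42.75·24.75) = 0.808612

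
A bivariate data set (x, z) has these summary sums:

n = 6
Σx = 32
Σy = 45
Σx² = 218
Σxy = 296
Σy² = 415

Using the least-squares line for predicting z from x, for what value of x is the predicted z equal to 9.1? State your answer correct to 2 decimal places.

Sxx = Σx² − (Σx)²/n = 218 − 170.666667 = 47.333333
Sxy = Σxy − (Σx)(Σy)/n = 296 − 240 = 56
b = Sxy/Sxx = 56/47.333333 = 1.183099
a = ȳ − b·x̄ = 7.5 − 1.183099·5.333333 = 1.190141
Set a + b·x = 9.1: x = (9.1 − 1.190141) / 1.183099 = 6.685714

6.69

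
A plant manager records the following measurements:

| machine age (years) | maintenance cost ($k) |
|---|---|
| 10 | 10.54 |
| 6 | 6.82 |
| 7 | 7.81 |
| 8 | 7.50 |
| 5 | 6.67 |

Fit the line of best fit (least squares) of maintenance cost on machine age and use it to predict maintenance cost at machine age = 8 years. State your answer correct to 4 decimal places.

8.4676

n = 5, Σx = 36, Σy = 39.34, Σxy = 294.34, Σx² = 274
Sxx = Σx² − (Σx)²/n = 274 − 259.2 = 14.8
Sxy = Σxy − (Σx)(Σy)/n = 294.34 − 283.248 = 11.092
b = Sxy/Sxx = 11.092/14.8 = 0.749459
a = ȳ − b·x̄ = 7.868 − 0.749459·7.2 = 2.471892
ŷ(8) = a + b·8 = 2.471892 + 0.749459·8 = 8.467568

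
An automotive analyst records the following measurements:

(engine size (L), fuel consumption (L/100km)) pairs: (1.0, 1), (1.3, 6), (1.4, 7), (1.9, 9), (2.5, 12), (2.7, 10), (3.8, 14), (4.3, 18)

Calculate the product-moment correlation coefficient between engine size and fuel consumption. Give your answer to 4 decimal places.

n = 8, Σx = 18.9, Σy = 77, Σxy = 223.3, Σx² = 54.73, Σy² = 931
Sxx = Σx² − (Σx)²/n = 54.73 − 44.65125 = 10.07875
Sxy = Σxy − (Σx)(Σy)/n = 223.3 − 181.9125 = 41.3875
Syy = Σy² − (Σy)²/n = 931 − 741.125 = 189.875
r = Sxy/√(Sxx·Syy) = 41.3875/√(1913.702656) = 41.3875/43.745887 = 0.946089

0.9461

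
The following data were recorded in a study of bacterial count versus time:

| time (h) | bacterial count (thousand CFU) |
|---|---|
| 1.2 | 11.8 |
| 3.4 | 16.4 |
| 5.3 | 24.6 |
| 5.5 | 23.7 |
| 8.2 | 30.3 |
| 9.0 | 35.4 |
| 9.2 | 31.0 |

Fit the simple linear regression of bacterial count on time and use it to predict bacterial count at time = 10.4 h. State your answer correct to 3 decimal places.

n = 7, Σx = 41.8, Σy = 173.2, Σxy = 1182.91, Σx² = 304.22
Sxx = Σx² − (Σx)²/n = 304.22 − 249.605714 = 54.614286
Sxy = Σxy − (Σx)(Σy)/n = 1182.91 − 1034.251429 = 148.658571
b = Sxy/Sxx = 148.658571/54.614286 = 2.721972
a = ȳ − b·x̄ = 24.742857 − 2.721972·5.971429 = 8.488794
ŷ(10.4) = a + b·10.4 = 8.488794 + 2.721972·10.4 = 36.797306

36.797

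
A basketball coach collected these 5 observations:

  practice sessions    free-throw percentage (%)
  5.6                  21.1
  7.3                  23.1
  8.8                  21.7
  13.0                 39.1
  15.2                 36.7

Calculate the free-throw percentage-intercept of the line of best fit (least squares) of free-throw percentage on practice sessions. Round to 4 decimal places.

8.1515

n = 5, Σx = 49.9, Σy = 141.7, Σxy = 1543.89, Σx² = 562.13
Sxx = Σx² − (Σx)²/n = 562.13 − 498.002 = 64.128
Sxy = Σxy − (Σx)(Σy)/n = 1543.89 − 1414.166 = 129.724
b = Sxy/Sxx = 129.724/64.128 = 2.022892
a = ȳ − b·x̄ = 28.34 − 2.022892·9.98 = 8.151541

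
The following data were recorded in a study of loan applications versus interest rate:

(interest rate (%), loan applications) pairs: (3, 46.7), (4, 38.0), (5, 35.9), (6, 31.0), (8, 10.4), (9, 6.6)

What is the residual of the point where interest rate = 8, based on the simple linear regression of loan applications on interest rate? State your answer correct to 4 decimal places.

n = 6, Σx = 35, Σy = 168.6, Σxy = 800.2, Σx² = 231
Sxx = Σx² − (Σx)²/n = 231 − 204.166667 = 26.833333
Sxy = Σxy − (Σx)(Σy)/n = 800.2 − 983.5 = -183.3
b = Sxy/Sxx = -183.3/26.833333 = -6.831056
a = ȳ − b·x̄ = 28.1 − (-6.831056)·5.833333 = 67.947826
ŷ(8) = 67.947826 + (-6.831056)·8 = 13.299379
residual = y − ŷ = 10.4 − 13.299379 = -2.899379

-2.8994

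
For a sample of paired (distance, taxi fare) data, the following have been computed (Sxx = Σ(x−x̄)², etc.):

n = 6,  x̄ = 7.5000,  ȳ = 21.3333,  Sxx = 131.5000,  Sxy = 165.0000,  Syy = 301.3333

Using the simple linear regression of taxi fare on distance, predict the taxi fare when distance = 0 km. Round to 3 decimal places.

11.923

b = Sxy/Sxx = 165/131.5 = 1.254753
a = ȳ − b·x̄ = 21.3333 − 1.254753·7.5 = 11.922654
ŷ(0) = a + b·0 = 11.922654 + 1.254753·0 = 11.922654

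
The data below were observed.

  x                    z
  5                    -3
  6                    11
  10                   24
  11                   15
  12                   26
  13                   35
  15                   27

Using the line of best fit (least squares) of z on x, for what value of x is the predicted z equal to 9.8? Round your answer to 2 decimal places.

7.14

n = 7, Σx = 72, Σy = 135, Σxy = 1628, Σx² = 820
Sxx = Σx² − (Σx)²/n = 820 − 740.571429 = 79.428571
Sxy = Σxy − (Σx)(Σy)/n = 1628 − 1388.571429 = 239.428571
b = Sxy/Sxx = 239.428571/79.428571 = 3.014388
a = ȳ − b·x̄ = 19.285714 − 3.014388·10.285714 = -11.719424
Set a + b·x = 9.8: x = (9.8 − (-11.719424)) / 3.014388 = 7.138902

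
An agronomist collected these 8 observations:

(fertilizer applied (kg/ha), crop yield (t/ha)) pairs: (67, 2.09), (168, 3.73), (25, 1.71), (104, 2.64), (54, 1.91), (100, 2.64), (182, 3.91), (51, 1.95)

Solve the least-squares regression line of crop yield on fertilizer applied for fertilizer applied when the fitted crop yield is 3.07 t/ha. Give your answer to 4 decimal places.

127.4615

n = 8, Σx = 751, Σy = 20.58, Σxy = 2262.19, Σx² = 92795
Sxx = Σx² − (Σx)²/n = 92795 − 70500.125 = 22294.875
Sxy = Σxy − (Σx)(Σy)/n = 2262.19 − 1931.9475 = 330.2425
b = Sxy/Sxx = 330.2425/22294.875 = 0.014812
a = ȳ − b·x̄ = 2.5725 − 0.014812·93.875 = 1.181978
Set a + b·x = 3.07: x = (3.07 − 1.181978) / 0.014812 = 127.461532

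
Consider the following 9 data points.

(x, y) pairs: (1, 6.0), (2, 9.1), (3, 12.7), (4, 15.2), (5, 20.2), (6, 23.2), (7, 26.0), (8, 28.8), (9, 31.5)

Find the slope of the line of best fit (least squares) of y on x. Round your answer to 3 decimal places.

n = 9, Σx = 45, Σy = 172.7, Σxy = 1059.2, Σx² = 285
Sxx = Σx² − (Σx)²/n = 285 − 225 = 60
Sxy = Σxy − (Σx)(Σy)/n = 1059.2 − 863.5 = 195.7
b = Sxy/Sxx = 195.7/60 = 3.261667

3.262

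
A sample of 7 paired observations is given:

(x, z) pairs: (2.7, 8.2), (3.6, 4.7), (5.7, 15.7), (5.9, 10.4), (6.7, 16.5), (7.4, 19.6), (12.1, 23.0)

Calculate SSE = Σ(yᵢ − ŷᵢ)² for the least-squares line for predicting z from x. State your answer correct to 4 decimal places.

54.0276

n = 7, Σx = 44.1, Σy = 98.1, Σxy = 723.8, Σx² = 333.61, Σy² = 1629.39
Sxx = Σx² − (Σx)²/n = 333.61 − 277.83 = 55.78
Sxy = Σxy − (Σx)(Σy)/n = 723.8 − 618.03 = 105.77
Syy = Σy² − (Σy)²/n = 1629.39 − 1374.801429 = 254.588571
b = Sxy/Sxx = 105.77/55.78 = 1.896199
SSE = Syy − b·Sxy = 254.588571 − 1.896199·105.77 = 54.027566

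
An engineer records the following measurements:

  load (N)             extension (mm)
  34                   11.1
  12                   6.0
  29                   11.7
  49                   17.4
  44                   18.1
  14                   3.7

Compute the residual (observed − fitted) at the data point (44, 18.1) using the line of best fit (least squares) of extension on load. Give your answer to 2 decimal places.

1.71

n = 6, Σx = 182, Σy = 68, Σxy = 2489.5, Σx² = 6674
Sxx = Σx² − (Σx)²/n = 6674 − 5520.666667 = 1153.333333
Sxy = Σxy − (Σx)(Σy)/n = 2489.5 − 2062.666667 = 426.833333
b = Sxy/Sxx = 426.833333/1153.333333 = 0.370087
a = ȳ − b·x̄ = 11.333333 − 0.370087·30.333333 = 0.107370
ŷ(44) = 0.107370 + 0.370087·44 = 16.391185
residual = y − ŷ = 18.1 − 16.391185 = 1.708815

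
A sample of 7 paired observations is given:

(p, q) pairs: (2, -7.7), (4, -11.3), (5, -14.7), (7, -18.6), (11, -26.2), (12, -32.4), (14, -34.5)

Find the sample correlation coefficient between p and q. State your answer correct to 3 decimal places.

-0.993

n = 7, Σx = 55, Σy = -145.4, Σxy = -1424.3, Σx² = 555, Σy² = 3675.48
Sxx = Σx² − (Σx)²/n = 555 − 432.142857 = 122.857143
Sxy = Σxy − (Σx)(Σy)/n = -1424.3 − (-1142.428571) = -281.871429
Syy = Σy² − (Σy)²/n = 3675.48 − 3020.165714 = 655.314286
r = Sxy/√(Sxx·Syy) = -281.871429/√(80510.040816) = -281.871429/283.742913 = -0.993404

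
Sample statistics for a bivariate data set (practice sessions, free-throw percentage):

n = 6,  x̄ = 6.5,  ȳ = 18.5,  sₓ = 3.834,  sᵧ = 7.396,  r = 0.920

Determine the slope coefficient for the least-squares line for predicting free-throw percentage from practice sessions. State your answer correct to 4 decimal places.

1.7747

b = r · sᵧ/sₓ = 0.92 · 7.396/3.834 = 1.774731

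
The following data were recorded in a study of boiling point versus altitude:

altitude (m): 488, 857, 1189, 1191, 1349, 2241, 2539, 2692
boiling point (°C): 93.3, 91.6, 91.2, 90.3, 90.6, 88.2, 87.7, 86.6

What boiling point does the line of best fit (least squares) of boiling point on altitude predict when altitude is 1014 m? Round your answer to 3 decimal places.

91.443

n = 8, Σx = 12546, Σy = 719.5, Σxy = 1115688.8, Σx² = 24340062
Sxx = Σx² − (Σx)²/n = 24340062 − 19675264.5 = 4664797.5
Sxy = Σxy − (Σx)(Σy)/n = 1115688.8 − 1128355.875 = -12667.075
b = Sxy/Sxx = -12667.075/4664797.5 = -0.002715
a = ȳ − b·x̄ = 89.9375 − (-0.002715)·1568.25 = 94.196021
ŷ(1014) = a + b·1014 = 94.196021 + (-0.002715)·1014 = 91.442544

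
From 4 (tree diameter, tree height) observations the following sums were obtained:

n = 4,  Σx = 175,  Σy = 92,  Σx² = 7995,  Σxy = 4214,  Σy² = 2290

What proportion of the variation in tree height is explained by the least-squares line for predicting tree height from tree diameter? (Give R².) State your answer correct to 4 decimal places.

0.6060

Sxx = Σx² − (Σx)²/n = 7995 − 7656.25 = 338.75
Sxy = Σxy − (Σx)(Σy)/n = 4214 − 4025 = 189
Syy = Σy² − (Σy)²/n = 2290 − 2116 = 174
R² = Sxy²/(Sxx·Syy) = (189)²/(338.75·174) = 0.606031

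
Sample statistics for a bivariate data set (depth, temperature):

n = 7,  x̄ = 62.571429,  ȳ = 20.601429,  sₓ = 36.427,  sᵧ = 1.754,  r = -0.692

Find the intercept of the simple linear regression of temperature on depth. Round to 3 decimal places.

b = r · sᵧ/sₓ = -0.692 · 1.754/36.427 = -0.033321
a = ȳ − b·x̄ = 20.601429 − (-0.033321)·62.571429 = 22.686344

22.686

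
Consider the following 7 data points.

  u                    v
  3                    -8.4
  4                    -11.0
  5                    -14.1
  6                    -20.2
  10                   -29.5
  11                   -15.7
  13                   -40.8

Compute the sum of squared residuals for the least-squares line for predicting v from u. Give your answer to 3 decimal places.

n = 7, Σx = 52, Σy = -139.7, Σxy = -1259, Σx² = 476, Σy² = 3579.79
Sxx = Σx² − (Σx)²/n = 476 − 386.285714 = 89.714286
Sxy = Σxy − (Σx)(Σy)/n = -1259 − (-1037.771429) = -221.228571
Syy = Σy² − (Σy)²/n = 3579.79 − 2788.012857 = 791.777143
b = Sxy/Sxx = -221.228571/89.714286 = -2.465924
SSE = Syy − b·Sxy = 791.777143 − (-2.465924)·(-221.228571) = 246.244395

246.244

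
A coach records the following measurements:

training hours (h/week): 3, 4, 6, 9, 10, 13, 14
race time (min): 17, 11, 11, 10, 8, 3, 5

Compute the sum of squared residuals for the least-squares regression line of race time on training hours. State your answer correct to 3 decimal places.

19.397

n = 7, Σx = 59, Σy = 65, Σxy = 440, Σx² = 607, Σy² = 729
Sxx = Σx² − (Σx)²/n = 607 − 497.285714 = 109.714286
Sxy = Σxy − (Σx)(Σy)/n = 440 − 547.857143 = -107.857143
Syy = Σy² − (Σy)²/n = 729 − 603.571429 = 125.428571
b = Sxy/Sxx = -107.857143/109.714286 = -0.983073
SSE = Syy − b·Sxy = 125.428571 − (-0.983073)·(-107.857143) = 19.397135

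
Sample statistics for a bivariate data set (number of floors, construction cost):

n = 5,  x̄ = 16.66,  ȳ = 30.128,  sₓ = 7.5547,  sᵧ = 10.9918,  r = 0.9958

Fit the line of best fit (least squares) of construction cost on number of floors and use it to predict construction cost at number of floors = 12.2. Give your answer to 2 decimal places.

23.67

b = r · sᵧ/sₓ = 0.9958 · 10.9918/7.5547 = 1.448851
a = ȳ − b·x̄ = 30.128 − 1.448851·16.66 = 5.990143
ŷ(12.2) = a + b·12.2 = 5.990143 + 1.448851·12.2 = 23.666125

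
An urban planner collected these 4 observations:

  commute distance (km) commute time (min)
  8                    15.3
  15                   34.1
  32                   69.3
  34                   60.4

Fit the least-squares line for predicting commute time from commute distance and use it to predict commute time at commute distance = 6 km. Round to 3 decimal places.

14.183

n = 4, Σx = 89, Σy = 179.1, Σxy = 4905.1, Σx² = 2469
Sxx = Σx² − (Σx)²/n = 2469 − 1980.25 = 488.75
Sxy = Σxy − (Σx)(Σy)/n = 4905.1 − 3984.975 = 920.125
b = Sxy/Sxx = 920.125/488.75 = 1.882609
a = ȳ − b·x̄ = 44.775 − 1.882609·22.25 = 2.886957
ŷ(6) = a + b·6 = 2.886957 + 1.882609·6 = 14.182609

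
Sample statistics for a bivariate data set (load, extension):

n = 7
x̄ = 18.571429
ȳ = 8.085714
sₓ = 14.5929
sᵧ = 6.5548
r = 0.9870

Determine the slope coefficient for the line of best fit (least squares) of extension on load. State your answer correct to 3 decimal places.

0.443

b = r · sᵧ/sₓ = 0.987 · 6.5548/14.5929 = 0.443338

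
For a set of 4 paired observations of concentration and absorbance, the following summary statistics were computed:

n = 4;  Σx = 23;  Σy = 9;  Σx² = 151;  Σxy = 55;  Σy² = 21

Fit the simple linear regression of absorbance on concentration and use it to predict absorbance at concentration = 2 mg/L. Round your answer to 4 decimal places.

1.6000

Sxx = Σx² − (Σx)²/n = 151 − 132.25 = 18.75
Sxy = Σxy − (Σx)(Σy)/n = 55 − 51.75 = 3.25
b = Sxy/Sxx = 3.25/18.75 = 0.173333
a = ȳ − b·x̄ = 2.25 − 0.173333·5.75 = 1.253333
ŷ(2) = a + b·2 = 1.253333 + 0.173333·2 = 1.6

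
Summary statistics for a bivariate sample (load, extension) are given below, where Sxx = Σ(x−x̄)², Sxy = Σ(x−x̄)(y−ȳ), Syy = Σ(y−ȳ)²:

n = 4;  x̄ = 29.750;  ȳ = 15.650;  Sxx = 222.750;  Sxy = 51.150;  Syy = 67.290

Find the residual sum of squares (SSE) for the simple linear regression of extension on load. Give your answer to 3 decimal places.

55.544

b = Sxy/Sxx = 51.15/222.75 = 0.229630
SSE = Syy − b·Sxy = 67.29 − 0.229630·51.15 = 55.544444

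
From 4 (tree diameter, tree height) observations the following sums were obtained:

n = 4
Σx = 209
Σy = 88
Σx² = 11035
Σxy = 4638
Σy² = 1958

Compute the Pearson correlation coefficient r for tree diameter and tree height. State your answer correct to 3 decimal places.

Sxx = Σx² − (Σx)²/n = 11035 − 10920.25 = 114.75
Sxy = Σxy − (Σx)(Σy)/n = 4638 − 4598 = 40
Syy = Σy² − (Σy)²/n = 1958 − 1936 = 22
r = Sxy/√(Sxx·Syy) = 40/√(2524.5) = 40/50.244403 = 0.796109

0.796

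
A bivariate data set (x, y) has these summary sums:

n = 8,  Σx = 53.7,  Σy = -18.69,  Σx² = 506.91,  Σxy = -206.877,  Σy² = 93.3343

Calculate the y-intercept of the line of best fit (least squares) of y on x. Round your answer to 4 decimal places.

Sxx = Σx² − (Σx)²/n = 506.91 − 360.46125 = 146.44875
Sxy = Σxy − (Σx)(Σy)/n = -206.877 − (-125.456625) = -81.420375
b = Sxy/Sxx = -81.420375/146.44875 = -0.555965
a = ȳ − b·x̄ = -2.33625 − (-0.555965)·6.7125 = 1.395665

1.3957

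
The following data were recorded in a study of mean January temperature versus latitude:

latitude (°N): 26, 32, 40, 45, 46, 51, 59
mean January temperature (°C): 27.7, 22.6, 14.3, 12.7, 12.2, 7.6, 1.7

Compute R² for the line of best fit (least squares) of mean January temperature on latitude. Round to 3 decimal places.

n = 7, Σx = 299, Σy = 98.8, Σxy = 3636, Σx² = 13523, Σy² = 1853.32
Sxx = Σx² − (Σx)²/n = 13523 − 12771.571429 = 751.428571
Sxy = Σxy − (Σx)(Σy)/n = 3636 − 4220.171429 = -584.171429
Syy = Σy² − (Σy)²/n = 1853.32 − 1394.491429 = 458.828571
R² = Sxy²/(Sxx·Syy) = (-584.171429)²/(751.428571·458.828571) = 0.989789

0.990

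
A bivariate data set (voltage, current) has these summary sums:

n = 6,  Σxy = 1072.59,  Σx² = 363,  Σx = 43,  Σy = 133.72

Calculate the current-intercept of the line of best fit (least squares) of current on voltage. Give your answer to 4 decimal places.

Sxx = Σx² − (Σx)²/n = 363 − 308.166667 = 54.833333
Sxy = Σxy − (Σx)(Σy)/n = 1072.59 − 958.326667 = 114.263333
b = Sxy/Sxx = 114.263333/54.833333 = 2.083830
a = ȳ − b·x̄ = 22.286667 − 2.083830·7.166667 = 7.352553

7.3526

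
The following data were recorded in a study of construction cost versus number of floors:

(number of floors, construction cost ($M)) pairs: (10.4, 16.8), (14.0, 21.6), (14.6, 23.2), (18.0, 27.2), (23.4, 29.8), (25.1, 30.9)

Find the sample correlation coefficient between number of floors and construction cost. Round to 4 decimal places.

0.9719

n = 6, Σx = 105.5, Σy = 149.5, Σxy = 2778.35, Σx² = 2018.89, Σy² = 3869.73
Sxx = Σx² − (Σx)²/n = 2018.89 − 1855.041667 = 163.848333
Sxy = Σxy − (Σx)(Σy)/n = 2778.35 − 2628.708333 = 149.641667
Syy = Σy² − (Σy)²/n = 3869.73 − 3725.041667 = 144.688333
r = Sxy/√(Sxx·Syy) = 149.641667/√(23706.942269) = 149.641667/153.970589 = 0.971885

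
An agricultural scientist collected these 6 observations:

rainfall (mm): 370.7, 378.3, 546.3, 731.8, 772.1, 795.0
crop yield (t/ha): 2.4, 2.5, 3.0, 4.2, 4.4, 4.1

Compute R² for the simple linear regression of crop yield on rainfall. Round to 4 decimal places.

0.9630

n = 6, Σx = 3594.2, Σy = 20.6, Σxy = 13204.63, Σx² = 2342667.72, Σy² = 74.82
Sxx = Σx² − (Σx)²/n = 2342667.72 − 2153045.606667 = 189622.113333
Sxy = Σxy − (Σx)(Σy)/n = 13204.63 − 12340.086667 = 864.543333
Syy = Σy² − (Σy)²/n = 74.82 − 70.726667 = 4.093333
R² = Sxy²/(Sxx·Syy) = (864.543333)²/(189622.113333·4.093333) = 0.962958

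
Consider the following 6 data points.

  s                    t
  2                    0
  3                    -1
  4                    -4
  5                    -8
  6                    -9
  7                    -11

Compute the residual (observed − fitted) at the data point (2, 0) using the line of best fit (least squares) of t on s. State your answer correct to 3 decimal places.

-0.429

n = 6, Σx = 27, Σy = -33, Σxy = -190, Σx² = 139
Sxx = Σx² − (Σx)²/n = 139 − 121.5 = 17.5
Sxy = Σxy − (Σx)(Σy)/n = -190 − (-148.5) = -41.5
b = Sxy/Sxx = -41.5/17.5 = -2.371429
a = ȳ − b·x̄ = -5.5 − (-2.371429)·4.5 = 5.171429
ŷ(2) = 5.171429 + (-2.371429)·2 = 0.428571
residual = y − ŷ = 0 − 0.428571 = -0.428571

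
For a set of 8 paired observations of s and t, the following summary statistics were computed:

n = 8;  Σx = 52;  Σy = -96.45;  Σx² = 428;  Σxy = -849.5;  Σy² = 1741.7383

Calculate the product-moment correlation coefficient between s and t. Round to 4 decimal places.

-0.9751

Sxx = Σx² − (Σx)²/n = 428 − 338 = 90
Sxy = Σxy − (Σx)(Σy)/n = -849.5 − (-626.925) = -222.575
Syy = Σy² − (Σy)²/n = 1741.7383 − 1162.825313 = 578.912987
r = Sxy/√(Sxx·Syy) = -222.575/√(52102.168875) = -222.575/228.258995 = -0.975098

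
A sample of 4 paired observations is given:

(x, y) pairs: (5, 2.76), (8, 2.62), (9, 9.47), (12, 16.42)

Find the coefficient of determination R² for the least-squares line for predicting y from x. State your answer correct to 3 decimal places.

n = 4, Σx = 34, Σy = 31.27, Σxy = 317.03, Σx² = 314, Σy² = 373.7793
Sxx = Σx² − (Σx)²/n = 314 − 289 = 25
Sxy = Σxy − (Σx)(Σy)/n = 317.03 − 265.795 = 51.235
Syy = Σy² − (Σy)²/n = 373.7793 − 244.453225 = 129.326075
R² = Sxy²/(Sxx·Syy) = (51.235)²/(25·129.326075) = 0.811909

0.812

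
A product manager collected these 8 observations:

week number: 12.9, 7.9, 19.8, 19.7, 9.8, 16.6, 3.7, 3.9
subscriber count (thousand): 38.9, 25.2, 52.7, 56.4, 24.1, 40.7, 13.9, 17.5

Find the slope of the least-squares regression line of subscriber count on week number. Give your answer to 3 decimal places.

2.388

n = 8, Σx = 94.3, Σy = 269.4, Σxy = 3886.91, Σx² = 1409.45
Sxx = Σx² − (Σx)²/n = 1409.45 − 1111.56125 = 297.88875
Sxy = Σxy − (Σx)(Σy)/n = 3886.91 − 3175.5525 = 711.3575
b = Sxy/Sxx = 711.3575/297.88875 = 2.387997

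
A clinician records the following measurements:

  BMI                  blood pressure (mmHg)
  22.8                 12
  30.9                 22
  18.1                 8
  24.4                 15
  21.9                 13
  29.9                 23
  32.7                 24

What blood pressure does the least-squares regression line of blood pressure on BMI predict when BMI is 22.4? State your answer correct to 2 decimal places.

12.81

n = 7, Σx = 180.7, Σy = 117, Σxy = 3221.4, Σx² = 4840.53
Sxx = Σx² − (Σx)²/n = 4840.53 − 4664.641429 = 175.888571
Sxy = Σxy − (Σx)(Σy)/n = 3221.4 − 3020.271429 = 201.128571
b = Sxy/Sxx = 201.128571/175.888571 = 1.143500
a = ȳ − b·x̄ = 16.714286 − 1.143500·25.814286 = -12.804349
ŷ(22.4) = a + b·22.4 = -12.804349 + 1.143500·22.4 = 12.810050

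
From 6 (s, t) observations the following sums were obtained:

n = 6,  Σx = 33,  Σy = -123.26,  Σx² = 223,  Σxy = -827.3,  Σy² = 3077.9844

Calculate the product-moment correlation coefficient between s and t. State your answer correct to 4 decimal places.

-0.9925

Sxx = Σx² − (Σx)²/n = 223 − 181.5 = 41.5
Sxy = Σxy − (Σx)(Σy)/n = -827.3 − (-677.93) = -149.37
Syy = Σy² − (Σy)²/n = 3077.9844 − 2532.171267 = 545.813133
r = Sxy/√(Sxx·Syy) = -149.37/√(22651.245033) = -149.37/150.503306 = -0.992470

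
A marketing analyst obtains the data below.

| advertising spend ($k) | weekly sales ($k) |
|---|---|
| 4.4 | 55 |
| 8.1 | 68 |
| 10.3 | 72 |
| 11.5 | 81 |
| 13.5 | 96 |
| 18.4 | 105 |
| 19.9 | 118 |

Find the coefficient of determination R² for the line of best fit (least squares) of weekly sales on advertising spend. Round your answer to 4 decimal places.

n = 7, Σx = 86.1, Σy = 595, Σxy = 8042.1, Σx² = 1240.13, Σy² = 53559
Sxx = Σx² − (Σx)²/n = 1240.13 − 1059.03 = 181.1
Sxy = Σxy − (Σx)(Σy)/n = 8042.1 − 7318.5 = 723.6
Syy = Σy² − (Σy)²/n = 53559 − 50575 = 2984
R² = Sxy²/(Sxx·Syy) = (723.6)²/(181.1·2984) = 0.968902

0.9689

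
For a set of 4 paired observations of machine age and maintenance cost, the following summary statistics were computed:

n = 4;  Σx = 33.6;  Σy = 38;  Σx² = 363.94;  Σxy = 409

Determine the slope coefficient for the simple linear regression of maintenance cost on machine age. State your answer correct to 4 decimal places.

Sxx = Σx² − (Σx)²/n = 363.94 − 282.24 = 81.7
Sxy = Σxy − (Σx)(Σy)/n = 409 − 319.2 = 89.8
b = Sxy/Sxx = 89.8/81.7 = 1.099143

1.0991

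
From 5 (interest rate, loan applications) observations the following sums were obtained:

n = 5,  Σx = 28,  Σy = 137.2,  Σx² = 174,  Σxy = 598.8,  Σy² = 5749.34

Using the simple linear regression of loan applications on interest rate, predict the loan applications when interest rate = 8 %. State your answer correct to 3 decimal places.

Sxx = Σx² − (Σx)²/n = 174 − 156.8 = 17.2
Sxy = Σxy − (Σx)(Σy)/n = 598.8 − 768.32 = -169.52
b = Sxy/Sxx = -169.52/17.2 = -9.855814
a = ȳ − b·x̄ = 27.44 − (-9.855814)·5.6 = 82.632558
ŷ(8) = a + b·8 = 82.632558 + (-9.855814)·8 = 3.786047

3.786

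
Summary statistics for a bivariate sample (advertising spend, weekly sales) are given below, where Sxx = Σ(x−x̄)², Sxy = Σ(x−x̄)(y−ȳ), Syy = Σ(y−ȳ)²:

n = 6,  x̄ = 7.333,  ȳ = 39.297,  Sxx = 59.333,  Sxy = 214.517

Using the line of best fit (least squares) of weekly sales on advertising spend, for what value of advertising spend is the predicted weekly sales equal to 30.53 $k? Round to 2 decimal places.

b = Sxy/Sxx = 214.517/59.333 = 3.615475
a = ȳ − b·x̄ = 39.297 − 3.615475·7.333 = 12.784719
Set a + b·x = 30.53: x = (30.53 − 12.784719) / 3.615475 = 4.908146

4.91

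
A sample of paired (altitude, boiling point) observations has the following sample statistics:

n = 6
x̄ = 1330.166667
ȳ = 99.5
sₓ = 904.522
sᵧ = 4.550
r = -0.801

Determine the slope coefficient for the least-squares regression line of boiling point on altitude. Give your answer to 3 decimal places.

-0.004

b = r · sᵧ/sₓ = -0.801 · 4.55/904.522 = -0.004029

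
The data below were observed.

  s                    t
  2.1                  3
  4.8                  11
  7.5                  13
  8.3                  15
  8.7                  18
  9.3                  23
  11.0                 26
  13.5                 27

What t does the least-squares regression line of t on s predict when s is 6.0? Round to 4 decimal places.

n = 8, Σx = 65.2, Σy = 136, Σxy = 1302.1, Σx² = 618.02
Sxx = Σx² − (Σx)²/n = 618.02 − 531.38 = 86.64
Sxy = Σxy − (Σx)(Σy)/n = 1302.1 − 1108.4 = 193.7
b = Sxy/Sxx = 193.7/86.64 = 2.235688
a = ȳ − b·x̄ = 17 − 2.235688·8.15 = -1.220856
ŷ(6.0) = a + b·6.0 = -1.220856 + 2.235688·6 = 12.193271

12.1933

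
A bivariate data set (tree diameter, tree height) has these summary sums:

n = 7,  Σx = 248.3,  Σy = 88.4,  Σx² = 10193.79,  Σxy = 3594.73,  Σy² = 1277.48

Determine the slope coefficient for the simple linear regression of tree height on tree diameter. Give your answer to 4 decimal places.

0.3312

Sxx = Σx² − (Σx)²/n = 10193.79 − 8807.555714 = 1386.234286
Sxy = Σxy − (Σx)(Σy)/n = 3594.73 − 3135.674286 = 459.055714
b = Sxy/Sxx = 459.055714/1386.234286 = 0.331153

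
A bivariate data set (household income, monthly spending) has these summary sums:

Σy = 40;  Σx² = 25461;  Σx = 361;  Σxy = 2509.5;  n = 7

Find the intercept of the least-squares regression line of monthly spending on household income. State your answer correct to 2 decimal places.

Sxx = Σx² − (Σx)²/n = 25461 − 18617.285714 = 6843.714286
Sxy = Σxy − (Σx)(Σy)/n = 2509.5 − 2062.857143 = 446.642857
b = Sxy/Sxx = 446.642857/6843.714286 = 0.065263
a = ȳ − b·x̄ = 5.714286 − 0.065263·51.571429 = 2.348568

2.35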